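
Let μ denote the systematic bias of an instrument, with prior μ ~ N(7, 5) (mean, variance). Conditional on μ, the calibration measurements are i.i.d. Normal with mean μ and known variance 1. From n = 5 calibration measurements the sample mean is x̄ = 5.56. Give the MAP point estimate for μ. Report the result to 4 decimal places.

n = 5, x̄ = 5.56.
For a Normal prior and Normal likelihood with known variance, the posterior is Normal; its mode equals its mean, the precision-weighted average.
Prior precision 1/σ₀² = 1/5 = 0.2; data precision n/σ² = 5/1 = 5.
μ̂ = (0.2·7 + 5·5.56) / (0.2 + 5) = 29.2/5.2 = 73/13 ≈ 5.6154.

μ̂_MAP = 5.6154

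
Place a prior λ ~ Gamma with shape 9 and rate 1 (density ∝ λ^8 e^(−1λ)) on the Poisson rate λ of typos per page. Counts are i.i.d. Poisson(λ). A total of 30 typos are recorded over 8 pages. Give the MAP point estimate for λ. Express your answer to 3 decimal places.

Σxᵢ = 30, n = 8.
Posterior ∝ λ^8e^(−1λ) · λ^30e^(−8λ) = λ^38e^(−9λ), i.e. Gamma(shape=39, rate=9).
The mode of a Gamma(a, b) with a ≥ 1 (shape–rate) is (a−1)/b = 38/9 ≈ 4.222.

λ̂_MAP = 4.222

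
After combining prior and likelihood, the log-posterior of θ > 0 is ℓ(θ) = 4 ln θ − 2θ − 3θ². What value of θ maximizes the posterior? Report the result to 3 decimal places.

θ̂_MAP = 0.667

ℓ'(θ) = 4/θ − 2 − 6θ. Setting this to zero and multiplying by θ: 6θ² + 2θ − 4 = 0.
θ = (−2 + √(2² + 4·6·4)) / (2·6) = (−2 + √100) / 12 = (−2 + 10)/12 = 2/3.
ℓ''(θ) = −4/θ² − 6 < 0, confirming a maximum.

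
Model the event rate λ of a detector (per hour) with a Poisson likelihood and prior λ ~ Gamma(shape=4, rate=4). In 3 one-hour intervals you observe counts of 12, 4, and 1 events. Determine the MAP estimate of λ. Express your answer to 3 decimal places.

λ̂_MAP = 2.857

Σxᵢ = 12+4+1 = 17, with n = 3.
Posterior ∝ λ^3e^(−4λ) · λ^17e^(−3λ) = λ^20e^(−7λ), i.e. Gamma(shape=21, rate=7).
The mode of a Gamma(a, b) with a ≥ 1 (shape–rate) is (a−1)/b = 20/7 ≈ 2.857.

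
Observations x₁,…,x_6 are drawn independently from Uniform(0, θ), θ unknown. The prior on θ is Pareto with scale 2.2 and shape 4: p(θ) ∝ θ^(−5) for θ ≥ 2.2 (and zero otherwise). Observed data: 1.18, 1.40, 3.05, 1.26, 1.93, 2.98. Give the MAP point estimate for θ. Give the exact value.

The Uniform(0, θ) likelihood is θ^(−n) for θ ≥ max(xᵢ), zero otherwise. Here max(xᵢ) = 3.05.
Posterior ∝ θ^(−5) · θ^(−6) = θ^(−11) on θ ≥ max(2.2, 3.05) = 3.05.
This density is strictly decreasing in θ, so the posterior mode lies at the lower boundary of the support.

θ̂_MAP = 3.05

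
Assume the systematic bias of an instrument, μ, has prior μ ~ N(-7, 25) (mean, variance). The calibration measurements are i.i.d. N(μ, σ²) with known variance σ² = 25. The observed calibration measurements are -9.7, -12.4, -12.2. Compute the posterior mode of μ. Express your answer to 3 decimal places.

μ̂_MAP = -10.325

n = 3; x̄ = ((-9.7) + (-12.4) + (-12.2))/3 = -34.3/3 = -343/30 ≈ -11.4333.
For a Normal prior and Normal likelihood with known variance, the posterior is Normal; its mode equals its mean, the precision-weighted average.
Prior precision 1/σ₀² = 1/25 = 0.04; data precision n/σ² = 3/25 = 0.12.
μ̂ = (0.04·(-7) + 0.12·(-343/30)) / (0.04 + 0.12) = (-1.652)/0.16 = -10.325.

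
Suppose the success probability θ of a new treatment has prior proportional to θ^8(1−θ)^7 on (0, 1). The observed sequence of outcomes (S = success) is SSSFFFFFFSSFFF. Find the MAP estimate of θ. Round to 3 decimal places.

θ̂_MAP = 0.448

The prior density ∝ θ^8(1−θ)^7 is the kernel of Beta(9, 8).
Data: 5 successes in 14 trials (from the sequence). The binomial likelihood contributes θ^5(1−θ)^9, so the posterior is Beta(9+5, 8+9) = Beta(14, 17).
For Beta(a, b) with a, b > 1 the mode is (a−1)/(a+b−2) = 13/29 ≈ 0.448.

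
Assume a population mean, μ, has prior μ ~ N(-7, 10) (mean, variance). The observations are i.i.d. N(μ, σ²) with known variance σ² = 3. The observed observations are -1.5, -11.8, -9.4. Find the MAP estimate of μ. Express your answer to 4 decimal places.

n = 3; x̄ = ((-1.5) + (-11.8) + (-9.4))/3 = -22.7/3 = -227/30 ≈ -7.5667.
For a Normal prior and Normal likelihood with known variance, the posterior is Normal; its mode equals its mean, the precision-weighted average.
Prior precision 1/σ₀² = 1/10 = 0.1; data precision n/σ² = 3/3 = 1.
μ̂ = (0.1·(-7) + 1·(-227/30)) / (0.1 + 1) = (-124/15)/1.1 = -248/33 ≈ -7.5152.

μ̂_MAP = -7.5152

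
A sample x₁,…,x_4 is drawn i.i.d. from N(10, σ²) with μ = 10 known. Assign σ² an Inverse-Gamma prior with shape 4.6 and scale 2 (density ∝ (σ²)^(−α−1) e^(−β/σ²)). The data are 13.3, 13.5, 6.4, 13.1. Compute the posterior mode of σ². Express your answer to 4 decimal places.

Sum of squared deviations about the known mean: SS = (13.3−10)² + (13.5−10)² + (6.4−10)² + (13.1−10)² = 45.71.
The Normal likelihood contributes (σ²)^(−n/2) exp(−SS/(2σ²)), so the posterior is Inverse-Gamma(α + n/2, β + SS/2) = Inverse-Gamma(6.6, 24.855).
The mode of Inverse-Gamma(a, b) is b/(a+1) = 24.855/7.6 ≈ 3.2704.

σ̂²_MAP = 3.2704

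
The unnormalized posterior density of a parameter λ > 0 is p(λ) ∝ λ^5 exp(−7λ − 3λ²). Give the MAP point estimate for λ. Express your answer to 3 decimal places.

λ̂_MAP = 0.500

ℓ'(λ) = 5/λ − 7 − 6λ. Setting this to zero and multiplying by λ: 6λ² + 7λ − 5 = 0.
λ = (−7 + √(7² + 4·6·5)) / (2·6) = (−7 + √169) / 12 = (−7 + 13)/12 = 1/2.
ℓ''(λ) = −5/λ² − 6 < 0, confirming a maximum.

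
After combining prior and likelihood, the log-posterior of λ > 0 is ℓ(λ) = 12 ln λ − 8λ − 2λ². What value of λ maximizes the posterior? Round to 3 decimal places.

ℓ'(λ) = 12/λ − 8 − 4λ. Setting this to zero and multiplying by λ: 4λ² + 8λ − 12 = 0.
λ = (−8 + √(8² + 4·4·12)) / (2·4) = (−8 + √256) / 8 = (−8 + 16)/8 = 1.
ℓ''(λ) = −12/λ² − 4 < 0, confirming a maximum.

λ̂_MAP = 1.000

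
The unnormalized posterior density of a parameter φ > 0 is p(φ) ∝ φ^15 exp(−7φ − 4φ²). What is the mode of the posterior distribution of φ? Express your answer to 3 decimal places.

ℓ'(φ) = 15/φ − 7 − 8φ. Setting this to zero and multiplying by φ: 8φ² + 7φ − 15 = 0.
φ = (−7 + √(7² + 4·8·15)) / (2·8) = (−7 + √529) / 16 = (−7 + 23)/16 = 1.
ℓ''(φ) = −15/φ² − 8 < 0, confirming a maximum.

φ̂_MAP = 1.000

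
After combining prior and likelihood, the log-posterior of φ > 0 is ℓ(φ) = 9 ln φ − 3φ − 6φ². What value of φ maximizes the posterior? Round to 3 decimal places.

ℓ'(φ) = 9/φ − 3 − 12φ. Setting this to zero and multiplying by φ: 12φ² + 3φ − 9 = 0.
φ = (−3 + √(3² + 4·12·9)) / (2·12) = (−3 + √441) / 24 = (−3 + 21)/24 = 3/4.
ℓ''(φ) = −9/φ² − 12 < 0, confirming a maximum.

φ̂_MAP = 0.750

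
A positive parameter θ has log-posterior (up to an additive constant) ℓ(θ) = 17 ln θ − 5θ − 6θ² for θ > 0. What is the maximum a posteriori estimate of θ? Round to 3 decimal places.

θ̂_MAP = 1.000

ℓ'(θ) = 17/θ − 5 − 12θ. Setting this to zero and multiplying by θ: 12θ² + 5θ − 17 = 0.
θ = (−5 + √(5² + 4·12·17)) / (2·12) = (−5 + √841) / 24 = (−5 + 29)/24 = 1.
ℓ''(θ) = −17/θ² − 12 < 0, confirming a maximum.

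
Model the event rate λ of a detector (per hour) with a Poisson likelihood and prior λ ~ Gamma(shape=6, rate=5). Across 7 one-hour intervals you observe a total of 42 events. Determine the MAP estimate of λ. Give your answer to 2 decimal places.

Σxᵢ = 42, n = 7.
Posterior ∝ λ^5e^(−5λ) · λ^42e^(−7λ) = λ^47e^(−12λ), i.e. Gamma(shape=48, rate=12).
The mode of a Gamma(a, b) with a ≥ 1 (shape–rate) is (a−1)/b = 47/12 ≈ 3.92.

λ̂_MAP = 3.92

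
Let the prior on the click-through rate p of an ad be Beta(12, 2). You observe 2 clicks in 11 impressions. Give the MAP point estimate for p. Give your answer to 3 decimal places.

Prior: Beta(12, 2).
Data: 2 successes in 11 trials. The binomial likelihood contributes p^2(1−p)^9, so the posterior is Beta(12+2, 2+9) = Beta(14, 11).
For Beta(a, b) with a, b > 1 the mode is (a−1)/(a+b−2) = 13/23 ≈ 0.565.

p̂_MAP = 0.565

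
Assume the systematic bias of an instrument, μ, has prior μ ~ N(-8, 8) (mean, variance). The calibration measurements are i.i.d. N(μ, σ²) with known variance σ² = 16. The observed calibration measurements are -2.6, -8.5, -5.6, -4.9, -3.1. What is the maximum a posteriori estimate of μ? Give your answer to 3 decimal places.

μ̂_MAP = -5.814

n = 5; x̄ = ((-2.6) + (-8.5) + (-5.6) + (-4.9) + (-3.1))/5 = -24.7/5 = -4.94.
For a Normal prior and Normal likelihood with known variance, the posterior is Normal; its mode equals its mean, the precision-weighted average.
Prior precision 1/σ₀² = 1/8 = 0.125; data precision n/σ² = 5/16 = 0.3125.
μ̂ = (0.125·(-8) + 0.3125·(-4.94)) / (0.125 + 0.3125) = (-2.54375)/0.4375 = -407/70 ≈ -5.814.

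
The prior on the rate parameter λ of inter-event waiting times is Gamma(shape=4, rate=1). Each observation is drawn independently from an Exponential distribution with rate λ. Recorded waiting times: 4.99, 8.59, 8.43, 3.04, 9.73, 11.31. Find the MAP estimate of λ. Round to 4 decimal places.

The Exponential(rate=λ) likelihood is ∝ λ^n e^(−λΣtᵢ). Here n = 6 and Σtᵢ = 4.99 + 8.59 + 8.43 + 3.04 + 9.73 + 11.31 = 46.09.
Posterior ∝ λ^3e^(−1λ) · λ^6e^(−46.09λ) = λ^9e^(−47.09λ), i.e. Gamma(10, 47.09).
Mode = (a−1)/b = 9/47.09 ≈ 0.1911.

λ̂_MAP = 0.1911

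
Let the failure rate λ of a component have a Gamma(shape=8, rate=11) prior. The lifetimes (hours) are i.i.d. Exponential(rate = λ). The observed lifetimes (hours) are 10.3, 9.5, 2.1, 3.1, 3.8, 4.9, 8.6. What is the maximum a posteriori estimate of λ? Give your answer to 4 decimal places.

The Exponential(rate=λ) likelihood is ∝ λ^n e^(−λΣtᵢ). Here n = 7 and Σtᵢ = 10.3 + 9.5 + 2.1 + 3.1 + 3.8 + 4.9 + 8.6 = 42.3.
Posterior ∝ λ^7e^(−11λ) · λ^7e^(−42.3λ) = λ^14e^(−53.3λ), i.e. Gamma(15, 53.3).
Mode = (a−1)/b = 14/53.3 ≈ 0.2627.

λ̂_MAP = 0.2627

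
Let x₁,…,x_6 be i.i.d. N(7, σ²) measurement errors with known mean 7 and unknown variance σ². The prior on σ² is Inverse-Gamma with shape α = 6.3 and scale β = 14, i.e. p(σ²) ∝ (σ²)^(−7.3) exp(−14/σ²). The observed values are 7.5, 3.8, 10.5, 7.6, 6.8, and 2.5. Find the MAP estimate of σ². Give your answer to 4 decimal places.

Sum of squared deviations about the known mean: SS = (7.5−7)² + (3.8−7)² + (10.5−7)² + (7.6−7)² + (6.8−7)² + (2.5−7)² = 43.39.
The Normal likelihood contributes (σ²)^(−n/2) exp(−SS/(2σ²)), so the posterior is Inverse-Gamma(α + n/2, β + SS/2) = Inverse-Gamma(9.3, 35.695).
The mode of Inverse-Gamma(a, b) is b/(a+1) = 35.695/10.3 ≈ 3.4655.

σ̂²_MAP = 3.4655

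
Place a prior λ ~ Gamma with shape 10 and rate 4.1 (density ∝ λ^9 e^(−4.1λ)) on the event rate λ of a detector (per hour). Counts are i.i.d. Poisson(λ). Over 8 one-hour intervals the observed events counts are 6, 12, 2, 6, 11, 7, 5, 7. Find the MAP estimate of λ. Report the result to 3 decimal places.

λ̂_MAP = 5.372

Σxᵢ = 6+12+2+6+11+7+5+7 = 56, with n = 8.
Posterior ∝ λ^9e^(−4.1λ) · λ^56e^(−8λ) = λ^65e^(−12.1λ), i.e. Gamma(shape=66, rate=12.1).
The mode of a Gamma(a, b) with a ≥ 1 (shape–rate) is (a−1)/b = 65/12.1 ≈ 5.372.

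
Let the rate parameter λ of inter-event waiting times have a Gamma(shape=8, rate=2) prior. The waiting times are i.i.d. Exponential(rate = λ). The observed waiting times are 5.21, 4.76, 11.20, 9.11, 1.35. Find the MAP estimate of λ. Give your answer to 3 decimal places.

The Exponential(rate=λ) likelihood is ∝ λ^n e^(−λΣtᵢ). Here n = 5 and Σtᵢ = 5.21 + 4.76 + 11.20 + 9.11 + 1.35 = 31.63.
Posterior ∝ λ^7e^(−2λ) · λ^5e^(−31.63λ) = λ^12e^(−33.63λ), i.e. Gamma(13, 33.63).
Mode = (a−1)/b = 12/33.63 ≈ 0.357.

λ̂_MAP = 0.357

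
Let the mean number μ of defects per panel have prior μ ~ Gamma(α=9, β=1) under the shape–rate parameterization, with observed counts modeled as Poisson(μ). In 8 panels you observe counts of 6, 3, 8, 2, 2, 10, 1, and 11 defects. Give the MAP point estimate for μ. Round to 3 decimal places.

μ̂_MAP = 5.667

Σxᵢ = 6+3+8+2+2+10+1+11 = 43, with n = 8.
Posterior ∝ μ^8e^(−1μ) · μ^43e^(−8μ) = μ^51e^(−9μ), i.e. Gamma(shape=52, rate=9).
The mode of a Gamma(a, b) with a ≥ 1 (shape–rate) is (a−1)/b = 51/9 ≈ 5.667.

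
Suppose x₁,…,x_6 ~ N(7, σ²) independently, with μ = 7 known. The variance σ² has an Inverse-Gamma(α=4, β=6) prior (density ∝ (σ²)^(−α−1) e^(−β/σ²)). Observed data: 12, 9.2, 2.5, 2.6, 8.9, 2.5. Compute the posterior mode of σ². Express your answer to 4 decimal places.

σ̂²_MAP = 6.5819

Sum of squared deviations about the known mean: SS = (12−7)² + (9.2−7)² + (2.5−7)² + (2.6−7)² + (8.9−7)² + (2.5−7)² = 93.31.
The Normal likelihood contributes (σ²)^(−n/2) exp(−SS/(2σ²)), so the posterior is Inverse-Gamma(α + n/2, β + SS/2) = Inverse-Gamma(7, 52.655).
The mode of Inverse-Gamma(a, b) is b/(a+1) = 52.655/8 ≈ 6.5819.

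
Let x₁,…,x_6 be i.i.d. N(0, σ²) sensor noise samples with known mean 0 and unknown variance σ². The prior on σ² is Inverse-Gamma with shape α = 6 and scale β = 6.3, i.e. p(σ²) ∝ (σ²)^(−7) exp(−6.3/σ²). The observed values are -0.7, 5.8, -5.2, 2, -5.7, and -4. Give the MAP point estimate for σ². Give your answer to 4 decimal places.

σ̂²_MAP = 6.3130

Sum of squared deviations about the known mean: SS = (-0.7−0)² + (5.8−0)² + (-5.2−0)² + (2−0)² + (-5.7−0)² + (-4−0)² = 113.66.
The Normal likelihood contributes (σ²)^(−n/2) exp(−SS/(2σ²)), so the posterior is Inverse-Gamma(α + n/2, β + SS/2) = Inverse-Gamma(9, 63.13).
The mode of Inverse-Gamma(a, b) is b/(a+1) = 63.13/10 ≈ 6.3130.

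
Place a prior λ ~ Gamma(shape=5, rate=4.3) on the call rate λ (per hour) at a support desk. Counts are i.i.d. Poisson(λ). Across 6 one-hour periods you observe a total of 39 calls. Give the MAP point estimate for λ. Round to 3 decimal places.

λ̂_MAP = 4.175

Σxᵢ = 39, n = 6.
Posterior ∝ λ^4e^(−4.3λ) · λ^39e^(−6λ) = λ^43e^(−10.3λ), i.e. Gamma(shape=44, rate=10.3).
The mode of a Gamma(a, b) with a ≥ 1 (shape–rate) is (a−1)/b = 43/10.3 ≈ 4.175.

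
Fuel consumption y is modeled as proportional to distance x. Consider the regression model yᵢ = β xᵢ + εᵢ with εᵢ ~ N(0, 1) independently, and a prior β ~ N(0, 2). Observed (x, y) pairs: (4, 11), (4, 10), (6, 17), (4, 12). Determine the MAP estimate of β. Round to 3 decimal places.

log p(β | y) = −Σ(yᵢ − βxᵢ)²/(2·1) − β²/(2·2) + const.
Setting the derivative to zero: Σxᵢ(yᵢ − βxᵢ)/1 − β/2 = 0, so β = Σxᵢyᵢ / (Σxᵢ² + σ²/τ²).
Σxᵢyᵢ = 4·11 + 4·10 + 6·17 + 4·12 = 234; Σxᵢ² = 84; σ²/τ² = 0.5.
β̂_MAP = 234 / (84 + 0.5) = 234/84.5 ≈ 2.769.

β̂_MAP = 2.769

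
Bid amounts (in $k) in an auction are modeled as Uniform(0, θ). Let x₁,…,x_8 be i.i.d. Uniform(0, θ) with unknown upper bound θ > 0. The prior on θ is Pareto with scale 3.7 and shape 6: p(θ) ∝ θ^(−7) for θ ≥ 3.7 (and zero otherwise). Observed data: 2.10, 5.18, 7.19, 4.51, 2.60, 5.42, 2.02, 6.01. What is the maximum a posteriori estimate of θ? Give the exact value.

The Uniform(0, θ) likelihood is θ^(−n) for θ ≥ max(xᵢ), zero otherwise. Here max(xᵢ) = 7.19.
Posterior ∝ θ^(−7) · θ^(−8) = θ^(−15) on θ ≥ max(3.7, 7.19) = 7.19.
This density is strictly decreasing in θ, so the posterior mode lies at the lower boundary of the support.

θ̂_MAP = 7.19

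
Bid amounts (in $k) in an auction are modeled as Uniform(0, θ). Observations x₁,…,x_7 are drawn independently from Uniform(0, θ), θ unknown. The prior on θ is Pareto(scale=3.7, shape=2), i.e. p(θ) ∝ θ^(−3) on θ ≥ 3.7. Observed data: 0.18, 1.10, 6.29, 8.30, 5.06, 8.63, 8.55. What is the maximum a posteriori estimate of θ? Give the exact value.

θ̂_MAP = 8.63

The Uniform(0, θ) likelihood is θ^(−n) for θ ≥ max(xᵢ), zero otherwise. Here max(xᵢ) = 8.63.
Posterior ∝ θ^(−3) · θ^(−7) = θ^(−10) on θ ≥ max(3.7, 8.63) = 8.63.
This density is strictly decreasing in θ, so the posterior mode lies at the lower boundary of the support.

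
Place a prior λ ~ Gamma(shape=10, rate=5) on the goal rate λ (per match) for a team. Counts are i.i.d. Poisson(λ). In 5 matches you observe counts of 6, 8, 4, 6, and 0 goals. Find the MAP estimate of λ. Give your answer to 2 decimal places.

λ̂_MAP = 3.30

Σxᵢ = 6+8+4+6+0 = 24, with n = 5.
Posterior ∝ λ^9e^(−5λ) · λ^24e^(−5λ) = λ^33e^(−10λ), i.e. Gamma(shape=34, rate=10).
The mode of a Gamma(a, b) with a ≥ 1 (shape–rate) is (a−1)/b = 33/10 ≈ 3.30.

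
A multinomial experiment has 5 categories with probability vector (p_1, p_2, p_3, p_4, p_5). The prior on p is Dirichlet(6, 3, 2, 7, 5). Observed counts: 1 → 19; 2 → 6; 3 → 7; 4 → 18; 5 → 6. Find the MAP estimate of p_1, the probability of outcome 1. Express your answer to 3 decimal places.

The posterior is Dirichlet(αᵢ + nᵢ) = Dirichlet(25, 9, 9, 25, 11).
For a Dirichlet(a₁,…,a_K) with all aᵢ > 1, the mode has j-th component (aⱼ − 1)/(Σaᵢ − K).
Here Σaᵢ = 79 and K = 5, so p_1 = (25 − 1)/(79 − 5) = 24/74 ≈ 0.324.

MAP estimate: 0.324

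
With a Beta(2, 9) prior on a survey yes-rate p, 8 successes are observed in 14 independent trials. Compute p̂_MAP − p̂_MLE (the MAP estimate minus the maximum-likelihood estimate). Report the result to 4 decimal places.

MAP − MLE = -0.1801

Posterior is Beta(10, 15); MAP = (10−1)/(25−2) = 9/23 ≈ 0.39130.
MLE ignores the prior: p̂_MLE = k/n = 8/14 ≈ 0.57143.
Difference = 9/23 − 8/14 = -29/161 ≈ -0.1801.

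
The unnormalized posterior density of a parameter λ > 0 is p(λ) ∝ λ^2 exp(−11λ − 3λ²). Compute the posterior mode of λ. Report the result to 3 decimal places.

λ̂_MAP = 0.167

ℓ'(λ) = 2/λ − 11 − 6λ. Setting this to zero and multiplying by λ: 6λ² + 11λ − 2 = 0.
λ = (−11 + √(11² + 4·6·2)) / (2·6) = (−11 + √169) / 12 = (−11 + 13)/12 = 1/6.
ℓ''(λ) = −2/λ² − 6 < 0, confirming a maximum.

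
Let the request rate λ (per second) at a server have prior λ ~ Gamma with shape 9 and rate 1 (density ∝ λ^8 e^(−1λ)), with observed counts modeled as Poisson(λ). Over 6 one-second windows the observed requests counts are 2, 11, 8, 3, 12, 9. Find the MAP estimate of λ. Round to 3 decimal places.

λ̂_MAP = 7.571

Σxᵢ = 2+11+8+3+12+9 = 45, with n = 6.
Posterior ∝ λ^8e^(−1λ) · λ^45e^(−6λ) = λ^53e^(−7λ), i.e. Gamma(shape=54, rate=7).
The mode of a Gamma(a, b) with a ≥ 1 (shape–rate) is (a−1)/b = 53/7 ≈ 7.571.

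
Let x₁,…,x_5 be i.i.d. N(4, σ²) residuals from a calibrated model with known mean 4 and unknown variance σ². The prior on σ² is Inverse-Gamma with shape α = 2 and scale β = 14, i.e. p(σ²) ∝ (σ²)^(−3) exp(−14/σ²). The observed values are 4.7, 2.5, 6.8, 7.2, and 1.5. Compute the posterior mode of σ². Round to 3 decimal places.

σ̂²_MAP = 5.006

Sum of squared deviations about the known mean: SS = (4.7−4)² + (2.5−4)² + (6.8−4)² + (7.2−4)² + (1.5−4)² = 27.07.
The Normal likelihood contributes (σ²)^(−n/2) exp(−SS/(2σ²)), so the posterior is Inverse-Gamma(α + n/2, β + SS/2) = Inverse-Gamma(4.5, 27.535).
The mode of Inverse-Gamma(a, b) is b/(a+1) = 27.535/5.5 ≈ 5.006.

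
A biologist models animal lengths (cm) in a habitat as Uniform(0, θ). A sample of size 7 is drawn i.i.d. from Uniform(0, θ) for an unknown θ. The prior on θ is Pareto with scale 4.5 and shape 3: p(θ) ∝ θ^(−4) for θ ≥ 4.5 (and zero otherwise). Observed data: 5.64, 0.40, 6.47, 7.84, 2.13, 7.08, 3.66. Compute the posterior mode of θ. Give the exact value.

θ̂_MAP = 7.84

The Uniform(0, θ) likelihood is θ^(−n) for θ ≥ max(xᵢ), zero otherwise. Here max(xᵢ) = 7.84.
Posterior ∝ θ^(−4) · θ^(−7) = θ^(−11) on θ ≥ max(4.5, 7.84) = 7.84.
This density is strictly decreasing in θ, so the posterior mode lies at the lower boundary of the support.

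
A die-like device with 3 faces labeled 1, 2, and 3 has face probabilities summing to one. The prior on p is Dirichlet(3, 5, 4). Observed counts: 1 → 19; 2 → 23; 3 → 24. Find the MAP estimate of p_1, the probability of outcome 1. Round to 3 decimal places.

The posterior is Dirichlet(αᵢ + nᵢ) = Dirichlet(22, 28, 28).
For a Dirichlet(a₁,…,a_K) with all aᵢ > 1, the mode has j-th component (aⱼ − 1)/(Σaᵢ − K).
Here Σaᵢ = 78 and K = 3, so p_1 = (22 − 1)/(78 − 3) = 21/75 ≈ 0.280.

MAP estimate: 0.280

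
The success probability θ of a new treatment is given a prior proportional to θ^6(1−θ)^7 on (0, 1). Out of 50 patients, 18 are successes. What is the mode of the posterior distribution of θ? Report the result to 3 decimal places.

θ̂_MAP = 0.381

The prior density ∝ θ^6(1−θ)^7 is the kernel of Beta(7, 8).
Data: 18 successes in 50 trials. The binomial likelihood contributes θ^18(1−θ)^32, so the posterior is Beta(7+18, 8+32) = Beta(25, 40).
For Beta(a, b) with a, b > 1 the mode is (a−1)/(a+b−2) = 24/63 ≈ 0.381.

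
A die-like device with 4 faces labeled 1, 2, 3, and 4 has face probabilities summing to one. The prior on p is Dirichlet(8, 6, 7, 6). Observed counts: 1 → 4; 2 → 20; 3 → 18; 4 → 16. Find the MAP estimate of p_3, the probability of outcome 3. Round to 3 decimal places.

MAP estimate: 0.296

The posterior is Dirichlet(αᵢ + nᵢ) = Dirichlet(12, 26, 25, 22).
For a Dirichlet(a₁,…,a_K) with all aᵢ > 1, the mode has j-th component (aⱼ − 1)/(Σaᵢ − K).
Here Σaᵢ = 85 and K = 4, so p_3 = (25 − 1)/(85 − 4) = 24/81 ≈ 0.296.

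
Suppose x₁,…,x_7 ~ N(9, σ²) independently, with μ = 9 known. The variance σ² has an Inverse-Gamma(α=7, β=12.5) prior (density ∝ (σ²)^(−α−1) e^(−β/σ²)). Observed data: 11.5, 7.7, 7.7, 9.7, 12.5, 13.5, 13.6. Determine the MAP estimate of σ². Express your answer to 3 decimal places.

Sum of squared deviations about the known mean: SS = (11.5−9)² + (7.7−9)² + (7.7−9)² + (9.7−9)² + (12.5−9)² + (13.5−9)² + (13.6−9)² = 63.78.
The Normal likelihood contributes (σ²)^(−n/2) exp(−SS/(2σ²)), so the posterior is Inverse-Gamma(α + n/2, β + SS/2) = Inverse-Gamma(10.5, 44.39).
The mode of Inverse-Gamma(a, b) is b/(a+1) = 44.39/11.5 ≈ 3.860.

σ̂²_MAP = 3.860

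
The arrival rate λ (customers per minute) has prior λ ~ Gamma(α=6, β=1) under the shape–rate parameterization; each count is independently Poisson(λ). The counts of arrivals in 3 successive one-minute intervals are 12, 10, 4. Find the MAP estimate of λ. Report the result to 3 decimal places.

λ̂_MAP = 7.750

Σxᵢ = 12+10+4 = 26, with n = 3.
Posterior ∝ λ^5e^(−1λ) · λ^26e^(−3λ) = λ^31e^(−4λ), i.e. Gamma(shape=32, rate=4).
The mode of a Gamma(a, b) with a ≥ 1 (shape–rate) is (a−1)/b = 31/4 ≈ 7.750.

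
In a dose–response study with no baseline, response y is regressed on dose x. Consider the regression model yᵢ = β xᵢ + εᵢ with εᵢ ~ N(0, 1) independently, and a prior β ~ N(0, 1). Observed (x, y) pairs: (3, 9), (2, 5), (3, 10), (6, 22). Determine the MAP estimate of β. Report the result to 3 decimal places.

log p(β | y) = −Σ(yᵢ − βxᵢ)²/(2·1) − β²/(2·1) + const.
Setting the derivative to zero: Σxᵢ(yᵢ − βxᵢ)/1 − β/1 = 0, so β = Σxᵢyᵢ / (Σxᵢ² + σ²/τ²).
Σxᵢyᵢ = 3·9 + 2·5 + 3·10 + 6·22 = 199; Σxᵢ² = 58; σ²/τ² = 1.
β̂_MAP = 199 / (58 + 1) = 199/59 ≈ 3.373.

β̂_MAP = 3.373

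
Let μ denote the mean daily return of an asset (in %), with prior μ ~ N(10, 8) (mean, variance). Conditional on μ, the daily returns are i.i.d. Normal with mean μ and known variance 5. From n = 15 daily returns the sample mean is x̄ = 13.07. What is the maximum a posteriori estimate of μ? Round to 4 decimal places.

n = 15, x̄ = 13.07.
For a Normal prior and Normal likelihood with known variance, the posterior is Normal; its mode equals its mean, the precision-weighted average.
Prior precision 1/σ₀² = 1/8 = 0.125; data precision n/σ² = 15/5 = 3.
μ̂ = (0.125·10 + 3·13.07) / (0.125 + 3) = 40.46/3.125 = 12.9472.

μ̂_MAP = 12.9472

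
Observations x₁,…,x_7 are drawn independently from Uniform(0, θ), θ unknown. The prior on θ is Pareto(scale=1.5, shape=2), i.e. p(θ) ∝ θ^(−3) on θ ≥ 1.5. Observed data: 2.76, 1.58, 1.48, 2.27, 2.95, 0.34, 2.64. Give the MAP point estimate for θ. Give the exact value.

θ̂_MAP = 2.95

The Uniform(0, θ) likelihood is θ^(−n) for θ ≥ max(xᵢ), zero otherwise. Here max(xᵢ) = 2.95.
Posterior ∝ θ^(−3) · θ^(−7) = θ^(−10) on θ ≥ max(1.5, 2.95) = 2.95.
This density is strictly decreasing in θ, so the posterior mode lies at the lower boundary of the support.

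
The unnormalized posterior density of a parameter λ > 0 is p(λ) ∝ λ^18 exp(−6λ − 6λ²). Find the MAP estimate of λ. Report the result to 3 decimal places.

λ̂_MAP = 1.000

ℓ'(λ) = 18/λ − 6 − 12λ. Setting this to zero and multiplying by λ: 12λ² + 6λ − 18 = 0.
λ = (−6 + √(6² + 4·12·18)) / (2·12) = (−6 + √900) / 24 = (−6 + 30)/24 = 1.
ℓ''(λ) = −18/λ² − 12 < 0, confirming a maximum.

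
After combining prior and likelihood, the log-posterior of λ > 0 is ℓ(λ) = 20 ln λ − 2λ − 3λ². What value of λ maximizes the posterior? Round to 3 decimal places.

λ̂_MAP = 1.667

ℓ'(λ) = 20/λ − 2 − 6λ. Setting this to zero and multiplying by λ: 6λ² + 2λ − 20 = 0.
λ = (−2 + √(2² + 4·6·20)) / (2·6) = (−2 + √484) / 12 = (−2 + 22)/12 = 5/3.
ℓ''(λ) = −20/λ² − 6 < 0, confirming a maximum.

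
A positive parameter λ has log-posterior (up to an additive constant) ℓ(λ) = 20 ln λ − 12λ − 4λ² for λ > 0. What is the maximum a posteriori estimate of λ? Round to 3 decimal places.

λ̂_MAP = 1.000

ℓ'(λ) = 20/λ − 12 − 8λ. Setting this to zero and multiplying by λ: 8λ² + 12λ − 20 = 0.
λ = (−12 + √(12² + 4·8·20)) / (2·8) = (−12 + √784) / 16 = (−12 + 28)/16 = 1.
ℓ''(λ) = −20/λ² − 8 < 0, confirming a maximum.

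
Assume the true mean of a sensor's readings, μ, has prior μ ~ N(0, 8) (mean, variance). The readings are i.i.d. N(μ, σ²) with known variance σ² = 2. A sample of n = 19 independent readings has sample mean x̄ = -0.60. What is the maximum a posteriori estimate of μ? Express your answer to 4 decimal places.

μ̂_MAP = -0.5922

n = 19, x̄ = -0.60.
For a Normal prior and Normal likelihood with known variance, the posterior is Normal; its mode equals its mean, the precision-weighted average.
Prior precision 1/σ₀² = 1/8 = 0.125; data precision n/σ² = 19/2 = 9.5.
μ̂ = (0.125·0 + 9.5·(-0.6)) / (0.125 + 9.5) = (-5.7)/9.625 = -228/385 ≈ -0.5922.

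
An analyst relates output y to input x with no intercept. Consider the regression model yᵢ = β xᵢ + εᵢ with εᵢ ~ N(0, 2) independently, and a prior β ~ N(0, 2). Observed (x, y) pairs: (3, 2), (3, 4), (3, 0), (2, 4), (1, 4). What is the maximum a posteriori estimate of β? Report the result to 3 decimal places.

log p(β | y) = −Σ(yᵢ − βxᵢ)²/(2·2) − β²/(2·2) + const.
Setting the derivative to zero: Σxᵢ(yᵢ − βxᵢ)/2 − β/2 = 0, so β = Σxᵢyᵢ / (Σxᵢ² + σ²/τ²).
Σxᵢyᵢ = 3·2 + 3·4 + 3·0 + 2·4 + 1·4 = 30; Σxᵢ² = 32; σ²/τ² = 1.
β̂_MAP = 30 / (32 + 1) = 30/33 ≈ 0.909.

β̂_MAP = 0.909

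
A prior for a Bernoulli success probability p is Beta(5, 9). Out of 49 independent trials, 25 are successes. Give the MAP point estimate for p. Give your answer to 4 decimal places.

Prior: Beta(5, 9).
Data: 25 successes in 49 trials. The binomial likelihood contributes p^25(1−p)^24, so the posterior is Beta(5+25, 9+24) = Beta(30, 33).
For Beta(a, b) with a, b > 1 the mode is (a−1)/(a+b−2) = 29/61 ≈ 0.4754.

p̂_MAP = 0.4754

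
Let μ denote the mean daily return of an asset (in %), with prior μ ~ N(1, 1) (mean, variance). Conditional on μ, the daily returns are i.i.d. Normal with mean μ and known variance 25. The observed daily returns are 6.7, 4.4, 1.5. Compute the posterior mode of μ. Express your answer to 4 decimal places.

n = 3; x̄ = (6.7 + 4.4 + 1.5)/3 = 12.6/3 = 4.2.
For a Normal prior and Normal likelihood with known variance, the posterior is Normal; its mode equals its mean, the precision-weighted average.
Prior precision 1/σ₀² = 1/1 = 1; data precision n/σ² = 3/25 = 0.12.
μ̂ = (1·1 + 0.12·4.2) / (1 + 0.12) = 1.504/1.12 = 47/35 ≈ 1.3429.

μ̂_MAP = 1.3429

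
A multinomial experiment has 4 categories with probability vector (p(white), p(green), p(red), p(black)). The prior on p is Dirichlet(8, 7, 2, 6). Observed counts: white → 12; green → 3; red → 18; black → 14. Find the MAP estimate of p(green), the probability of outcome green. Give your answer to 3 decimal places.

MAP estimate of p(green) = 0.136

The posterior is Dirichlet(αᵢ + nᵢ) = Dirichlet(20, 10, 20, 20).
For a Dirichlet(a₁,…,a_K) with all aᵢ > 1, the mode has j-th component (aⱼ − 1)/(Σaᵢ − K).
Here Σaᵢ = 70 and K = 4, so p(green) = (10 − 1)/(70 − 4) = 9/66 ≈ 0.136.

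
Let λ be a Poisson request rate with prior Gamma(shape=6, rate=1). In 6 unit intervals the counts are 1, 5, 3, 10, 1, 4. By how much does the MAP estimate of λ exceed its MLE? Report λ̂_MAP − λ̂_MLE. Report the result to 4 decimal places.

MAP − MLE = 0.1429

Σxᵢ = 24. Posterior is Gamma(30, 7); MAP = (30−1)/7 = 29/7 ≈ 4.14286.
MLE = x̄ = 24/6 ≈ 4.00000.
Difference = 29/7 − 24/6 = 1/7 ≈ 0.1429.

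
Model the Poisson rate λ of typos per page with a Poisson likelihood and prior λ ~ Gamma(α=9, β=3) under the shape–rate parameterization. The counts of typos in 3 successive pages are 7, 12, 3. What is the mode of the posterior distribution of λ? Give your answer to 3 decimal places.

Σxᵢ = 7+12+3 = 22, with n = 3.
Posterior ∝ λ^8e^(−3λ) · λ^22e^(−3λ) = λ^30e^(−6λ), i.e. Gamma(shape=31, rate=6).
The mode of a Gamma(a, b) with a ≥ 1 (shape–rate) is (a−1)/b = 30/6 ≈ 5.000.

λ̂_MAP = 5.000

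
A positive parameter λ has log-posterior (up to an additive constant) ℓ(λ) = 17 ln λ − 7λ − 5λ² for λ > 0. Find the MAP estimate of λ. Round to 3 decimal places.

λ̂_MAP = 1.000

ℓ'(λ) = 17/λ − 7 − 10λ. Setting this to zero and multiplying by λ: 10λ² + 7λ − 17 = 0.
λ = (−7 + √(7² + 4·10·17)) / (2·10) = (−7 + √729) / 20 = (−7 + 27)/20 = 1.
ℓ''(λ) = −17/λ² − 10 < 0, confirming a maximum.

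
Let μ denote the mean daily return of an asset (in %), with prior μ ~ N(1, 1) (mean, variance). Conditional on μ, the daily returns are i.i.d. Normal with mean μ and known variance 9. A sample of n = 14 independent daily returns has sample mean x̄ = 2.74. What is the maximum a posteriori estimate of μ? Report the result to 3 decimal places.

μ̂_MAP = 2.059

n = 14, x̄ = 2.74.
For a Normal prior and Normal likelihood with known variance, the posterior is Normal; its mode equals its mean, the precision-weighted average.
Prior precision 1/σ₀² = 1/1 = 1; data precision n/σ² = 14/9.
μ̂ = (1·1 + (14/9)·2.74) / (1 + 14/9) = (1184/225)/(23/9) = 1184/575 ≈ 2.059.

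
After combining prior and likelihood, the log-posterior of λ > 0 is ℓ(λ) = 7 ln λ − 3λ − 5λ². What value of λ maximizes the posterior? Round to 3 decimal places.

λ̂_MAP = 0.700

ℓ'(λ) = 7/λ − 3 − 10λ. Setting this to zero and multiplying by λ: 10λ² + 3λ − 7 = 0.
λ = (−3 + √(3² + 4·10·7)) / (2·10) = (−3 + √289) / 20 = (−3 + 17)/20 = 7/10.
ℓ''(λ) = −7/λ² − 10 < 0, confirming a maximum.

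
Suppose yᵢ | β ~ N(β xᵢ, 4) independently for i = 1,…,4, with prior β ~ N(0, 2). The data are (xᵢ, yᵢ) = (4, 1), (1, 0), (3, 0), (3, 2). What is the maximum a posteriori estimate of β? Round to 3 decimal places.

log p(β | y) = −Σ(yᵢ − βxᵢ)²/(2·4) − β²/(2·2) + const.
Setting the derivative to zero: Σxᵢ(yᵢ − βxᵢ)/4 − β/2 = 0, so β = Σxᵢyᵢ / (Σxᵢ² + σ²/τ²).
Σxᵢyᵢ = 4·1 + 1·0 + 3·0 + 3·2 = 10; Σxᵢ² = 35; σ²/τ² = 2.
β̂_MAP = 10 / (35 + 2) = 10/37 ≈ 0.270.

β̂_MAP = 0.270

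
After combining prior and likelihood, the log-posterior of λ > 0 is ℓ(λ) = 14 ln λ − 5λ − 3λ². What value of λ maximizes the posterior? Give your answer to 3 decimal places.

λ̂_MAP = 1.167

ℓ'(λ) = 14/λ − 5 − 6λ. Setting this to zero and multiplying by λ: 6λ² + 5λ − 14 = 0.
λ = (−5 + √(5² + 4·6·14)) / (2·6) = (−5 + √361) / 12 = (−5 + 19)/12 = 7/6.
ℓ''(λ) = −14/λ² − 6 < 0, confirming a maximum.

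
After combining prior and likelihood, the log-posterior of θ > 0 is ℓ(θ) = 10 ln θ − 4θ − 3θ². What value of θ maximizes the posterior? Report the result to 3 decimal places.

θ̂_MAP = 1.000

ℓ'(θ) = 10/θ − 4 − 6θ. Setting this to zero and multiplying by θ: 6θ² + 4θ − 10 = 0.
θ = (−4 + √(4² + 4·6·10)) / (2·6) = (−4 + √256) / 12 = (−4 + 16)/12 = 1.
ℓ''(θ) = −10/θ² − 6 < 0, confirming a maximum.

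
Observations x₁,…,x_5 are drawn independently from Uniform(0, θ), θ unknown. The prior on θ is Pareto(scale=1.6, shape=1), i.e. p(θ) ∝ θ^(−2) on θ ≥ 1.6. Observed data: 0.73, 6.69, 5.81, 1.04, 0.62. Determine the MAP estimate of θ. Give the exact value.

θ̂_MAP = 6.69

The Uniform(0, θ) likelihood is θ^(−n) for θ ≥ max(xᵢ), zero otherwise. Here max(xᵢ) = 6.69.
Posterior ∝ θ^(−2) · θ^(−5) = θ^(−7) on θ ≥ max(1.6, 6.69) = 6.69.
This density is strictly decreasing in θ, so the posterior mode lies at the lower boundary of the support.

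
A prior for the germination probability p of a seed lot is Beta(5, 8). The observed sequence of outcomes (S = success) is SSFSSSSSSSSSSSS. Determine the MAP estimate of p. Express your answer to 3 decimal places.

p̂_MAP = 0.692

Prior: Beta(5, 8).
Data: 14 successes in 15 trials (from the sequence). The binomial likelihood contributes p^14(1−p)^1, so the posterior is Beta(5+14, 8+1) = Beta(19, 9).
For Beta(a, b) with a, b > 1 the mode is (a−1)/(a+b−2) = 18/26 ≈ 0.692.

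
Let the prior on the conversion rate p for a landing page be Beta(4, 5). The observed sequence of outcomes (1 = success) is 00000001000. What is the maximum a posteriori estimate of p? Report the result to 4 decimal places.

p̂_MAP = 0.2222

Prior: Beta(4, 5).
Data: 1 success in 11 trials (from the sequence). The binomial likelihood contributes p(1−p)^10, so the posterior is Beta(4+1, 5+10) = Beta(5, 15).
For Beta(a, b) with a, b > 1 the mode is (a−1)/(a+b−2) = 4/18 ≈ 0.2222.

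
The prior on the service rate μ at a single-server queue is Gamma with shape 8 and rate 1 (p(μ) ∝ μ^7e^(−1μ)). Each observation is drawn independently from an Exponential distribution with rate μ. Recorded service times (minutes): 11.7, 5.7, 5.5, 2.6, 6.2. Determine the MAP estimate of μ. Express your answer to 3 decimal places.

μ̂_MAP = 0.367

The Exponential(rate=μ) likelihood is ∝ μ^n e^(−μΣtᵢ). Here n = 5 and Σtᵢ = 11.7 + 5.7 + 5.5 + 2.6 + 6.2 = 31.7.
Posterior ∝ μ^7e^(−1μ) · μ^5e^(−31.7μ) = μ^12e^(−32.7μ), i.e. Gamma(13, 32.7).
Mode = (a−1)/b = 12/32.7 ≈ 0.367.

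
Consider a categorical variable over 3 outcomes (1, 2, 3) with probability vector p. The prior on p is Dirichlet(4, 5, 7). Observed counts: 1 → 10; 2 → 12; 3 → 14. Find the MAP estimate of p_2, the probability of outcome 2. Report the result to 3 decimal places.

MAP estimate: 0.327

The posterior is Dirichlet(αᵢ + nᵢ) = Dirichlet(14, 17, 21).
For a Dirichlet(a₁,…,a_K) with all aᵢ > 1, the mode has j-th component (aⱼ − 1)/(Σaᵢ − K).
Here Σaᵢ = 52 and K = 3, so p_2 = (17 − 1)/(52 − 3) = 16/49 ≈ 0.327.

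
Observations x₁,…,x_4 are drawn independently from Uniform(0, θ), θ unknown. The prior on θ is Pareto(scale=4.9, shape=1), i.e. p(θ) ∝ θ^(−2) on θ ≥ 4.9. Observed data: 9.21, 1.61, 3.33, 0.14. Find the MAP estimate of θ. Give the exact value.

The Uniform(0, θ) likelihood is θ^(−n) for θ ≥ max(xᵢ), zero otherwise. Here max(xᵢ) = 9.21.
Posterior ∝ θ^(−2) · θ^(−4) = θ^(−6) on θ ≥ max(4.9, 9.21) = 9.21.
This density is strictly decreasing in θ, so the posterior mode lies at the lower boundary of the support.

θ̂_MAP = 9.21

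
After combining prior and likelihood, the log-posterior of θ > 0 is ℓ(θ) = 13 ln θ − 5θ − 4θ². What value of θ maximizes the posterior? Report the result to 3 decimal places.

θ̂_MAP = 1.000

ℓ'(θ) = 13/θ − 5 − 8θ. Setting this to zero and multiplying by θ: 8θ² + 5θ − 13 = 0.
θ = (−5 + √(5² + 4·8·13)) / (2·8) = (−5 + √441) / 16 = (−5 + 21)/16 = 1.
ℓ''(θ) = −13/θ² − 8 < 0, confirming a maximum.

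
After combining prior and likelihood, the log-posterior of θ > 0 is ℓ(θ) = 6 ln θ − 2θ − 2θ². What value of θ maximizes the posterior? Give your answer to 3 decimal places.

θ̂_MAP = 1.000

ℓ'(θ) = 6/θ − 2 − 4θ. Setting this to zero and multiplying by θ: 4θ² + 2θ − 6 = 0.
θ = (−2 + √(2² + 4·4·6)) / (2·4) = (−2 + √100) / 8 = (−2 + 10)/8 = 1.
ℓ''(θ) = −6/θ² − 4 < 0, confirming a maximum.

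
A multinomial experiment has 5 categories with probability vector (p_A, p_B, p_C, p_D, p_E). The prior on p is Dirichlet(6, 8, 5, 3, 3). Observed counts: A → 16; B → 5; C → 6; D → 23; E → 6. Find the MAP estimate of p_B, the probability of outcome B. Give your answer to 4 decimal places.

MAP estimate of p_B = 0.1579

The posterior is Dirichlet(αᵢ + nᵢ) = Dirichlet(22, 13, 11, 26, 9).
For a Dirichlet(a₁,…,a_K) with all aᵢ > 1, the mode has j-th component (aⱼ − 1)/(Σaᵢ − K).
Here Σaᵢ = 81 and K = 5, so p_B = (13 − 1)/(81 − 5) = 12/76 ≈ 0.1579.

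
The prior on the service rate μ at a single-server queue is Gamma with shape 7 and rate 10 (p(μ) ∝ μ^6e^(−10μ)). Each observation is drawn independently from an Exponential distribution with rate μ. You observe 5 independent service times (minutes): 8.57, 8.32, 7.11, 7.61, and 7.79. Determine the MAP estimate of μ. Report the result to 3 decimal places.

The Exponential(rate=μ) likelihood is ∝ μ^n e^(−μΣtᵢ). Here n = 5 and Σtᵢ = 8.57 + 8.32 + 7.11 + 7.61 + 7.79 = 39.40.
Posterior ∝ μ^6e^(−10μ) · μ^5e^(−39.40μ) = μ^11e^(−49.40μ), i.e. Gamma(12, 49.40).
Mode = (a−1)/b = 11/49.40 ≈ 0.223.

μ̂_MAP = 0.223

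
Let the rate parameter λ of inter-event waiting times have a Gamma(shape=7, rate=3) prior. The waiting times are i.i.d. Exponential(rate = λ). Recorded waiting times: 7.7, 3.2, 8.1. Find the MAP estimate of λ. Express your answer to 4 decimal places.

The Exponential(rate=λ) likelihood is ∝ λ^n e^(−λΣtᵢ). Here n = 3 and Σtᵢ = 7.7 + 3.2 + 8.1 = 19.
Posterior ∝ λ^6e^(−3λ) · λ^3e^(−19λ) = λ^9e^(−22λ), i.e. Gamma(10, 22).
Mode = (a−1)/b = 9/22 ≈ 0.4091.

λ̂_MAP = 0.4091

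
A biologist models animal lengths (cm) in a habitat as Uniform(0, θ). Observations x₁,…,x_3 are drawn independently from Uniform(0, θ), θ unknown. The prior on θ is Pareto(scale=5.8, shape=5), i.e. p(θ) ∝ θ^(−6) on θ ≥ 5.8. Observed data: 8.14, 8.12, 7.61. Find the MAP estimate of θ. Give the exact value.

The Uniform(0, θ) likelihood is θ^(−n) for θ ≥ max(xᵢ), zero otherwise. Here max(xᵢ) = 8.14.
Posterior ∝ θ^(−6) · θ^(−3) = θ^(−9) on θ ≥ max(5.8, 8.14) = 8.14.
This density is strictly decreasing in θ, so the posterior mode lies at the lower boundary of the support.

θ̂_MAP = 8.14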